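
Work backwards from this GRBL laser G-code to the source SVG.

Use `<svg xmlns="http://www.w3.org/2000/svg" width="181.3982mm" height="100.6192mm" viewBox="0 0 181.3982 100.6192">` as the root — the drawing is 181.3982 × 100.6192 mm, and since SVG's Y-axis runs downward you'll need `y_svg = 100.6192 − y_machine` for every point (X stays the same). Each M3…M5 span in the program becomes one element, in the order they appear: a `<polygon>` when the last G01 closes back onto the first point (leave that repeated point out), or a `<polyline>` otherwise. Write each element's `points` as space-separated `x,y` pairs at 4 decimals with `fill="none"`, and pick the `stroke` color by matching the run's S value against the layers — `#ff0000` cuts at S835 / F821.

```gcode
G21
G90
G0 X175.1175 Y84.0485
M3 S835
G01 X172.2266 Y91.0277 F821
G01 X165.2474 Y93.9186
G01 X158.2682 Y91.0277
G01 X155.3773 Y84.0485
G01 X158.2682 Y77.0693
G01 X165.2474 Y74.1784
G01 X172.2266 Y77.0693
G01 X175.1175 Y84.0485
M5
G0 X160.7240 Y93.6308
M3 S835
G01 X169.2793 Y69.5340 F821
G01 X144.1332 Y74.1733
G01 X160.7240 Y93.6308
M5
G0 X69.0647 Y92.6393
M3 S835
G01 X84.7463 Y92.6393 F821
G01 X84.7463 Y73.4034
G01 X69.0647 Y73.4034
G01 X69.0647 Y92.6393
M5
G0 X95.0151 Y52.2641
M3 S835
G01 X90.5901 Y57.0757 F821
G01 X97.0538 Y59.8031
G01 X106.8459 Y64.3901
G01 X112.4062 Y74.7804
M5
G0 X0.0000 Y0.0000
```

<svg xmlns="http://www.w3.org/2000/svg" width="181.3982mm" height="100.6192mm" viewBox="0 0 181.3982 100.6192">
  <polygon points="175.1175,16.5707 172.2266,9.5915 165.2474,6.7006 158.2682,9.5915 155.3773,16.5707 158.2682,23.5499 165.2474,26.4408 172.2266,23.5499" fill="none" stroke="#ff0000"/>
  <polygon points="160.7240,6.9884 169.2793,31.0852 144.1332,26.4459" fill="none" stroke="#ff0000"/>
  <polygon points="69.0647,7.9799 84.7463,7.9799 84.7463,27.2158 69.0647,27.2158" fill="none" stroke="#ff0000"/>
  <polyline points="95.0151,48.3551 90.5901,43.5435 97.0538,40.8161 106.8459,36.2291 112.4062,25.8388" fill="none" stroke="#ff0000"/>
</svg>

Machine Y-up, SVG Y-down with viewBox height 100.6192, so y_svg = 100.6192 − y_machine; X carries over. Every run uses S835, so all elements get stroke `#ff0000` (cut).

Run 1: The run returns to its start, so emit a `<polygon>` with points (Y-flipped): 175.1175,16.5707 172.2266,9.5915 165.2474,6.7006 158.2682,9.5915 155.3773,16.5707 158.2682,23.5499 165.2474,26.4408 172.2266,23.5499.

Run 2: The run returns to its start, so emit a `<polygon>` with points (Y-flipped): 160.7240,6.9884 169.2793,31.0852 144.1332,26.4459.

Run 3: The run returns to its start, so emit a `<polygon>` with points (Y-flipped): 69.0647,7.9799 84.7463,7.9799 84.7463,27.2158 69.0647,27.2158.

Run 4: The run is open, so emit a `<polyline>` with points (Y-flipped): 95.0151,48.3551 90.5901,43.5435 97.0538,40.8161 106.8459,36.2291 112.4062,25.8388.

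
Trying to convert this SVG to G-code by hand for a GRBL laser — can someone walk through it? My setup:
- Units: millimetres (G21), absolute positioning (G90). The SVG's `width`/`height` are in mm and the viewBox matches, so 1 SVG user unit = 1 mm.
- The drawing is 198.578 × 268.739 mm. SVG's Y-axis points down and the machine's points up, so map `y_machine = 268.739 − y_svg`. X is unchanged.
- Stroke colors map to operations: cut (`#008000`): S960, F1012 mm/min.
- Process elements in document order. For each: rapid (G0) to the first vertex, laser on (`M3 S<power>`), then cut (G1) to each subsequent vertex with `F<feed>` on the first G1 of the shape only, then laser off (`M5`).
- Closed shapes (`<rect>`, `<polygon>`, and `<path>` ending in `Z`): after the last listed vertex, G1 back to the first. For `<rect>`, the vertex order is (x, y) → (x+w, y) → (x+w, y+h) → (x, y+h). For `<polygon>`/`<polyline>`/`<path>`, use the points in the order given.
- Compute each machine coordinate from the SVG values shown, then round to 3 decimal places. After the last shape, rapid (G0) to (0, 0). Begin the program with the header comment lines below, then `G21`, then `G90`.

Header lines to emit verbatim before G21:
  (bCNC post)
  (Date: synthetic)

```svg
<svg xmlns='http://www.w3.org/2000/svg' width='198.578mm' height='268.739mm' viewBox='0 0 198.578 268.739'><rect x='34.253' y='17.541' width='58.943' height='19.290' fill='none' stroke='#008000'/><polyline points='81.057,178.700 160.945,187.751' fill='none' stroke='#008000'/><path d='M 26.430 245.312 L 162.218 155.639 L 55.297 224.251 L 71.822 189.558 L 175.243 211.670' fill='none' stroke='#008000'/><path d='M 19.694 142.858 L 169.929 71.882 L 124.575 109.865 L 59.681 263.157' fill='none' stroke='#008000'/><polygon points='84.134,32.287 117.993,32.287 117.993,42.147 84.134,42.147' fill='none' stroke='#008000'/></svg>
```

1 u = 1 mm; y_m = 268.739 − y.

[1] `<rect>` rectangle, #008000→cut S960 F1012: (34.253,251.198) → (93.196,251.198) → (93.196,231.908) → (34.253,231.908) → (34.253,251.198) (closed)

[2] `<polyline>` line segment, #008000→cut S960 F1012: (81.057,90.039) → (160.945,80.988)

[3] `<path>` open polyline, #008000→cut S960 F1012: (26.430,23.427) → (162.218,113.100) → (55.297,44.488) → (71.822,79.181) → (175.243,57.069)

[4] `<path>` open polyline, #008000→cut S960 F1012: (19.694,125.881) → (169.929,196.857) → (124.575,158.874) → (59.681,5.582)

[5] `<polygon>` rectangle, #008000→cut S960 F1012: (84.134,236.452) → (117.993,236.452) → (117.993,226.592) → (84.134,226.592) → (84.134,236.452) (closed)

(bCNC post)
(Date: synthetic)
G21
G90
G0 X34.253 Y251.198
M3 S960
G1 X93.196 Y251.198 F1012
G1 X93.196 Y231.908
G1 X34.253 Y231.908
G1 X34.253 Y251.198
M5
G0 X81.057 Y90.039
M3 S960
G1 X160.945 Y80.988 F1012
M5
G0 X26.430 Y23.427
M3 S960
G1 X162.218 Y113.100 F1012
G1 X55.297 Y44.488
G1 X71.822 Y79.181
G1 X175.243 Y57.069
M5
G0 X19.694 Y125.881
M3 S960
G1 X169.929 Y196.857 F1012
G1 X124.575 Y158.874
G1 X59.681 Y5.582
M5
G0 X84.134 Y236.452
M3 S960
G1 X117.993 Y236.452 F1012
G1 X117.993 Y226.592
G1 X84.134 Y226.592
G1 X84.134 Y236.452
M5
G0 X0.000 Y0.000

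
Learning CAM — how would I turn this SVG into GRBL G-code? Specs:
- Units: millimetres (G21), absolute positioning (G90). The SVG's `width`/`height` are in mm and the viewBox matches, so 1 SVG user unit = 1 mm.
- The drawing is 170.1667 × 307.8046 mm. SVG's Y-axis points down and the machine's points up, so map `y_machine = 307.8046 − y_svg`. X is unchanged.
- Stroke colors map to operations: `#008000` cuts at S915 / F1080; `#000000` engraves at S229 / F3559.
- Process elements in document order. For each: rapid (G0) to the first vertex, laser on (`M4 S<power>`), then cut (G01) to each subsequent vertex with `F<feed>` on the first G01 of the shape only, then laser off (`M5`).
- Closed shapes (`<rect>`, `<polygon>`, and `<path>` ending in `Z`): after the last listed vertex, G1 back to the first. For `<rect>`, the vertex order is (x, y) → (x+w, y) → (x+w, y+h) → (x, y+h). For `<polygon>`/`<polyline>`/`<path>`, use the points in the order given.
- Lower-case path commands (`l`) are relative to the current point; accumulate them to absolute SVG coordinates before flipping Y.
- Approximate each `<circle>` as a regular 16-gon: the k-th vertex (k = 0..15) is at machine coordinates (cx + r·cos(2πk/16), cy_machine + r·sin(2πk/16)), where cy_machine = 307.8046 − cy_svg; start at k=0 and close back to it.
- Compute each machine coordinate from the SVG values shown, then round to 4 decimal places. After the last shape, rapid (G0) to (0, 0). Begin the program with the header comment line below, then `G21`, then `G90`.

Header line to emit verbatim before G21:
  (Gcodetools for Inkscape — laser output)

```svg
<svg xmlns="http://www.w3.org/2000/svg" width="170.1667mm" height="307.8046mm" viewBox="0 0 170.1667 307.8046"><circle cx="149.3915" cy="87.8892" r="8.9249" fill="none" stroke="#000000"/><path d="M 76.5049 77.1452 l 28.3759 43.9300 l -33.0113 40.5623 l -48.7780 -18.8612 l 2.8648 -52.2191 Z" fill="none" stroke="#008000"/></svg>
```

Since the viewBox matches the mm dimensions, user units are millimetres directly. The only transform is the Y-flip y_m = 307.8046 − y_svg.

Shape 1 is a circle drawn with `<circle>`. Its stroke #000000 means engrave at S229, F3559. After flipping Y the toolpath is (158.3164,219.9154) → (157.6370,223.3308) → (155.7024,226.2263) → (152.8069,228.1609) → (149.3915,228.8403) → (145.9761,228.1609) → (143.0806,226.2263) → (141.1460,223.3308) → (140.4666,219.9154) → (141.1460,216.5000) → (143.0806,213.6045) → (145.9761,211.6699) → (149.3915,210.9905) → (152.8069,211.6699) → (155.7024,213.6045) → (157.6370,216.5000) → (158.3164,219.9154), returning to the start.

Shape 2 is a regular polygon drawn with `<path>`. Its stroke #008000 means cut at S915, F1080. After flipping Y the toolpath is (76.5049,230.6594) → (104.8808,186.7294) → (71.8695,146.1671) → (23.0915,165.0283) → (25.9563,217.2474) → (76.5049,230.6594), returning to the start.

(Gcodetools for Inkscape — laser output)
G21
G90
G0 X158.3164 Y219.9154
M4 S229
G01 X157.6370 Y223.3308 F3559
G01 X155.7024 Y226.2263
G01 X152.8069 Y228.1609
G01 X149.3915 Y228.8403
G01 X145.9761 Y228.1609
G01 X143.0806 Y226.2263
G01 X141.1460 Y223.3308
G01 X140.4666 Y219.9154
G01 X141.1460 Y216.5000
G01 X143.0806 Y213.6045
G01 X145.9761 Y211.6699
G01 X149.3915 Y210.9905
G01 X152.8069 Y211.6699
G01 X155.7024 Y213.6045
G01 X157.6370 Y216.5000
G01 X158.3164 Y219.9154
M5
G0 X76.5049 Y230.6594
M4 S915
G01 X104.8808 Y186.7294 F1080
G01 X71.8695 Y146.1671
G01 X23.0915 Y165.0283
G01 X25.9563 Y217.2474
G01 X76.5049 Y230.6594
M5
G0 X0.0000 Y0.0000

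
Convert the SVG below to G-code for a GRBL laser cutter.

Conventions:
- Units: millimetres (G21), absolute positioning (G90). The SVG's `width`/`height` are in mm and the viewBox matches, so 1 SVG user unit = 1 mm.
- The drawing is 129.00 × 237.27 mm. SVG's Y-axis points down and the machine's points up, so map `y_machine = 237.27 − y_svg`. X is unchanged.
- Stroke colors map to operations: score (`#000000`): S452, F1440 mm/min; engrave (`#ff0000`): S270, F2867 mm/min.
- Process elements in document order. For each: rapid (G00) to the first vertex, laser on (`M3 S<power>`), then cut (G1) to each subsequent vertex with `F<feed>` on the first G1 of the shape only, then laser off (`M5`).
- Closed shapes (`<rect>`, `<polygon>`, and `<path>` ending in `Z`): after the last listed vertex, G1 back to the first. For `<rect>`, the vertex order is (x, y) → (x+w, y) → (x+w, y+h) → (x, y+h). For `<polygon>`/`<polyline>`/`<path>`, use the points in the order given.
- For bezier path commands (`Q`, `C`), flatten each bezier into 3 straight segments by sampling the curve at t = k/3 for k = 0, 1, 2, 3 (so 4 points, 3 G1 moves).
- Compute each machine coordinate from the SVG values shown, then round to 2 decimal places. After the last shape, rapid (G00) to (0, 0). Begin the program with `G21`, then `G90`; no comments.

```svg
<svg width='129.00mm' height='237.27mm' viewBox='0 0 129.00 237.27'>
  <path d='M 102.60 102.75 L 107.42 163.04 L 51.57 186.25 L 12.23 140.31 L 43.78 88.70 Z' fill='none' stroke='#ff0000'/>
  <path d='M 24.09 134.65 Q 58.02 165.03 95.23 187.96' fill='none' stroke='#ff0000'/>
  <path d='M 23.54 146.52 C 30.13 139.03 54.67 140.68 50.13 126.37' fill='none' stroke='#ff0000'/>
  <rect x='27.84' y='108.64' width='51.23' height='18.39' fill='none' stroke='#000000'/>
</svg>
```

G21
G90
G00 X102.60 Y134.52
M3 S270
G1 X107.42 Y74.23 F2867
G1 X51.57 Y51.02
G1 X12.23 Y96.96
G1 X43.78 Y148.57
G1 X102.60 Y134.52
M5
G00 X24.09 Y102.62
M3 S270
G1 X47.07 Y83.19 F2867
G1 X70.79 Y65.42
G1 X95.23 Y49.31
M5
G00 X23.54 Y90.75
M3 S270
G1 X34.37 Y96.12 F2867
G1 X46.72 Y100.98
G1 X50.13 Y110.90
M5
G00 X27.84 Y128.63
M3 S452
G1 X79.07 Y128.63 F1440
G1 X79.07 Y110.24
G1 X27.84 Y110.24
G1 X27.84 Y128.63
M5
G00 X0.00 Y0.00

Since the viewBox matches the mm dimensions, user units are millimetres directly. The only transform is the Y-flip y_m = 237.27 − y_svg.

Shape 1 is a regular polygon drawn with `<path>`. Its stroke #ff0000 means engrave at S270, F2867. After flipping Y the toolpath is (102.60,134.52) → (107.42,74.23) → (51.57,51.02) → (12.23,96.96) → (43.78,148.57) → (102.60,134.52), returning to the start.

Shape 2 is a quadratic bezier drawn with `<path>`. Its stroke #ff0000 means engrave at S270, F2867. After flipping Y the toolpath is (24.09,102.62) → (47.07,83.19) → (70.79,65.42) → (95.23,49.31).

Shape 3 is a cubic bezier drawn with `<path>`. Its stroke #ff0000 means engrave at S270, F2867. After flipping Y the toolpath is (23.54,90.75) → (34.37,96.12) → (46.72,100.98) → (50.13,110.90).

Shape 4 is a rectangle drawn with `<rect>`. Its stroke #000000 means score at S452, F1440. After flipping Y the toolpath is (27.84,128.63) → (79.07,128.63) → (79.07,110.24) → (27.84,110.24) → (27.84,128.63), returning to the start.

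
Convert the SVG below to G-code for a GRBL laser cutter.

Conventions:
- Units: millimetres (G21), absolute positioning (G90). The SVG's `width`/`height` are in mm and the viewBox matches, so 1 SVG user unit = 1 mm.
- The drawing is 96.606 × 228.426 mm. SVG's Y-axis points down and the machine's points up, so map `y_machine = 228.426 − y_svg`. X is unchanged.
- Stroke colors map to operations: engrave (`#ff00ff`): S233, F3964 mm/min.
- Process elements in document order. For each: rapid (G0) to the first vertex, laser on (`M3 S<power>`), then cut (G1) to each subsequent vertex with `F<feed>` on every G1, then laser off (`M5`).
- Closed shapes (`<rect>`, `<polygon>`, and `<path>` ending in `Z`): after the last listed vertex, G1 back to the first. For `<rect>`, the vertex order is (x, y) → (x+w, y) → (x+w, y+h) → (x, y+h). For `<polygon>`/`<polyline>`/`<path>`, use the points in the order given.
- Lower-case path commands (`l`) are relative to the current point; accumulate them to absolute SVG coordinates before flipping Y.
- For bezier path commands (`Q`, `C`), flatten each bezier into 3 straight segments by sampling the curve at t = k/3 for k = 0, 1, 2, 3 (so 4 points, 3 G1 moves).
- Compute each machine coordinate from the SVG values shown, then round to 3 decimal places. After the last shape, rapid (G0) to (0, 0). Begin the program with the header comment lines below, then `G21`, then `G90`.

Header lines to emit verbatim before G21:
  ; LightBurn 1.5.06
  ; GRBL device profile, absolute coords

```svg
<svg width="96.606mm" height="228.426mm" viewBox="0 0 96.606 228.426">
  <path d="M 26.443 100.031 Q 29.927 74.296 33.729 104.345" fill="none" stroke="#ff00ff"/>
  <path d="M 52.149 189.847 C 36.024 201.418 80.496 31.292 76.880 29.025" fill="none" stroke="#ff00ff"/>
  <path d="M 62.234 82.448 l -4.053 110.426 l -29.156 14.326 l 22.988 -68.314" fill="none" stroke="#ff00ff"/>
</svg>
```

; LightBurn 1.5.06
; GRBL device profile, absolute coords
G21
G90
G0 X26.443 Y128.395
M3 S233
G1 X28.801 Y139.353 F3964
G1 X31.230 Y137.915 F3964
G1 X33.729 Y124.081 F3964
M5
G0 X52.149 Y38.579
M3 S233
G1 X52.198 Y74.627 F3964
G1 X68.492 Y154.128 F3964
G1 X76.880 Y199.401 F3964
M5
G0 X62.234 Y145.978
M3 S233
G1 X58.181 Y35.552 F3964
G1 X29.025 Y21.226 F3964
G1 X52.013 Y89.540 F3964
M5
G0 X0.000 Y0.000

1 u = 1 mm; y_m = 228.426 − y.

[1] `<path>` quadratic bezier, #ff00ff→engrave S233 F3964: (26.443,128.395) → (28.801,139.353) → (31.230,137.915) → (33.729,124.081)

[2] `<path>` cubic bezier, #ff00ff→engrave S233 F3964: (52.149,38.579) → (52.198,74.627) → (68.492,154.128) → (76.880,199.401)

[3] `<path>` open polyline, #ff00ff→engrave S233 F3964: (62.234,145.978) → (58.181,35.552) → (29.025,21.226) → (52.013,89.540)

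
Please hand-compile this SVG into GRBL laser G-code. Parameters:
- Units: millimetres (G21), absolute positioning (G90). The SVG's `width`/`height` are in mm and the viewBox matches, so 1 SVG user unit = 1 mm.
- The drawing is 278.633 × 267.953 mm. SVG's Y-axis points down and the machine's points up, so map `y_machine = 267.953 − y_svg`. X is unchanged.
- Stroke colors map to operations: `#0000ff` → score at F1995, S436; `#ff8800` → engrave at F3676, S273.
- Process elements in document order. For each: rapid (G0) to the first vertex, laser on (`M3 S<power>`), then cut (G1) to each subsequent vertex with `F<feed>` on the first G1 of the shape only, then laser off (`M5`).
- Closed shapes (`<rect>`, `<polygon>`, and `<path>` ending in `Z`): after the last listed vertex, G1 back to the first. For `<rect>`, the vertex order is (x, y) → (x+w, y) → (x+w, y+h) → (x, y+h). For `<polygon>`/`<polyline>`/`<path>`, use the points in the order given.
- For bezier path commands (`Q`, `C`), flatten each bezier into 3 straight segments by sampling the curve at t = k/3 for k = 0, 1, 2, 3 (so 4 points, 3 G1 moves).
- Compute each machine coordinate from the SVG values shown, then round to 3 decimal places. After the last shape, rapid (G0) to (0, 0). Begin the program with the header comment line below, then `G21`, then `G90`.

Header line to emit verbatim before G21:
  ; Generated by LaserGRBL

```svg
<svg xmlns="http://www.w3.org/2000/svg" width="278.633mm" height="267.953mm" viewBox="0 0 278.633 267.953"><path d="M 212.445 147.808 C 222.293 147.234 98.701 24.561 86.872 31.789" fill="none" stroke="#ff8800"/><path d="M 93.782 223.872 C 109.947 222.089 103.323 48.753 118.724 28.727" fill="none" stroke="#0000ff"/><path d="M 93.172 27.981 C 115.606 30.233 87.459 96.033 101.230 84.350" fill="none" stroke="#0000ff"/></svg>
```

; Generated by LaserGRBL
G21
G90
G0 X212.445 Y120.145
M3 S273
G1 X186.895 Y152.085 F3676
G1 X126.874 Y209.425
G1 X86.872 Y236.164
M5
G0 X93.782 Y44.081
M3 S436
G1 X104.010 Y91.016 F1995
G1 X109.005 Y180.129
G1 X118.724 Y239.226
M5
G0 X93.172 Y239.972
M3 S436
G1 X102.172 Y221.761 F1995
G1 X98.006 Y192.524
G1 X101.230 Y183.603
M5
G0 X0.000 Y0.000

Since the viewBox matches the mm dimensions, user units are millimetres directly. The only transform is the Y-flip y_m = 267.953 − y_svg.

Shape 1 is a cubic bezier drawn with `<path>`. Its stroke #ff8800 means engrave at S273, F3676. After flipping Y the toolpath is (212.445,120.145) → (186.895,152.085) → (126.874,209.425) → (86.872,236.164).

Shape 2 is a cubic bezier drawn with `<path>`. Its stroke #0000ff means score at S436, F1995. After flipping Y the toolpath is (93.782,44.081) → (104.010,91.016) → (109.005,180.129) → (118.724,239.226).

Shape 3 is a cubic bezier drawn with `<path>`. Its stroke #0000ff means score at S436, F1995. After flipping Y the toolpath is (93.172,239.972) → (102.172,221.761) → (98.006,192.524) → (101.230,183.603).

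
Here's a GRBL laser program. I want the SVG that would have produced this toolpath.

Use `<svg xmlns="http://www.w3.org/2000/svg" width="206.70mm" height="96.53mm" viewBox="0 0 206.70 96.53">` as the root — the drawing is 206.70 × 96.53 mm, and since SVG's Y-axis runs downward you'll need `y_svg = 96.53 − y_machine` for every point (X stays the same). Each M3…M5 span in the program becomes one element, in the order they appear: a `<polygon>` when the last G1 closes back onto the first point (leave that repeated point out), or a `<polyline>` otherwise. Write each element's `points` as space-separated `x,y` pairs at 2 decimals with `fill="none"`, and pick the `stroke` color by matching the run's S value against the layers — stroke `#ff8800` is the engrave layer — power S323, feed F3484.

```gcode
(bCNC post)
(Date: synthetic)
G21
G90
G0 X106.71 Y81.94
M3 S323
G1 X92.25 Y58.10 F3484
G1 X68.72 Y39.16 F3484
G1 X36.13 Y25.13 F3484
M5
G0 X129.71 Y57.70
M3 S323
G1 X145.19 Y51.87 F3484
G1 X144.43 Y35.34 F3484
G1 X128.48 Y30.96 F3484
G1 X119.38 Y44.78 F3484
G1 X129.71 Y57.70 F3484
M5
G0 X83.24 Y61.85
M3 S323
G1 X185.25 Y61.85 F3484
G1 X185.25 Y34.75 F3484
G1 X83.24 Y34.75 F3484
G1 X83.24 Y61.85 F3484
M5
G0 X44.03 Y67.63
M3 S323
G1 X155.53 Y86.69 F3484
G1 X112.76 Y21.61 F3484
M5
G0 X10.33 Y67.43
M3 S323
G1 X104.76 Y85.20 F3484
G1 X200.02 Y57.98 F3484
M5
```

<svg xmlns="http://www.w3.org/2000/svg" width="206.70mm" height="96.53mm" viewBox="0 0 206.70 96.53">
  <polyline points="106.71,14.59 92.25,38.43 68.72,57.37 36.13,71.40" fill="none" stroke="#ff8800"/>
  <polygon points="129.71,38.83 145.19,44.66 144.43,61.19 128.48,65.57 119.38,51.75" fill="none" stroke="#ff8800"/>
  <polygon points="83.24,34.68 185.25,34.68 185.25,61.78 83.24,61.78" fill="none" stroke="#ff8800"/>
  <polyline points="44.03,28.90 155.53,9.84 112.76,74.92" fill="none" stroke="#ff8800"/>
  <polyline points="10.33,29.10 104.76,11.33 200.02,38.55" fill="none" stroke="#ff8800"/>
</svg>

Each laser-on run becomes one SVG element. Flip Y back into SVG space with y_svg = 96.53 − y_machine. Every run uses S323, so all elements get stroke `#ff8800` (engrave).

Run 1: The run is open, so emit a `<polyline>` with points (Y-flipped): 106.71,14.59 92.25,38.43 68.72,57.37 36.13,71.40.

Run 2: The run returns to its start, so emit a `<polygon>` with points (Y-flipped): 129.71,38.83 145.19,44.66 144.43,61.19 128.48,65.57 119.38,51.75.

Run 3: The run returns to its start, so emit a `<polygon>` with points (Y-flipped): 83.24,34.68 185.25,34.68 185.25,61.78 83.24,61.78.

Run 4: The run is open, so emit a `<polyline>` with points (Y-flipped): 44.03,28.90 155.53,9.84 112.76,74.92.

Run 5: The run is open, so emit a `<polyline>` with points (Y-flipped): 10.33,29.10 104.76,11.33 200.02,38.55.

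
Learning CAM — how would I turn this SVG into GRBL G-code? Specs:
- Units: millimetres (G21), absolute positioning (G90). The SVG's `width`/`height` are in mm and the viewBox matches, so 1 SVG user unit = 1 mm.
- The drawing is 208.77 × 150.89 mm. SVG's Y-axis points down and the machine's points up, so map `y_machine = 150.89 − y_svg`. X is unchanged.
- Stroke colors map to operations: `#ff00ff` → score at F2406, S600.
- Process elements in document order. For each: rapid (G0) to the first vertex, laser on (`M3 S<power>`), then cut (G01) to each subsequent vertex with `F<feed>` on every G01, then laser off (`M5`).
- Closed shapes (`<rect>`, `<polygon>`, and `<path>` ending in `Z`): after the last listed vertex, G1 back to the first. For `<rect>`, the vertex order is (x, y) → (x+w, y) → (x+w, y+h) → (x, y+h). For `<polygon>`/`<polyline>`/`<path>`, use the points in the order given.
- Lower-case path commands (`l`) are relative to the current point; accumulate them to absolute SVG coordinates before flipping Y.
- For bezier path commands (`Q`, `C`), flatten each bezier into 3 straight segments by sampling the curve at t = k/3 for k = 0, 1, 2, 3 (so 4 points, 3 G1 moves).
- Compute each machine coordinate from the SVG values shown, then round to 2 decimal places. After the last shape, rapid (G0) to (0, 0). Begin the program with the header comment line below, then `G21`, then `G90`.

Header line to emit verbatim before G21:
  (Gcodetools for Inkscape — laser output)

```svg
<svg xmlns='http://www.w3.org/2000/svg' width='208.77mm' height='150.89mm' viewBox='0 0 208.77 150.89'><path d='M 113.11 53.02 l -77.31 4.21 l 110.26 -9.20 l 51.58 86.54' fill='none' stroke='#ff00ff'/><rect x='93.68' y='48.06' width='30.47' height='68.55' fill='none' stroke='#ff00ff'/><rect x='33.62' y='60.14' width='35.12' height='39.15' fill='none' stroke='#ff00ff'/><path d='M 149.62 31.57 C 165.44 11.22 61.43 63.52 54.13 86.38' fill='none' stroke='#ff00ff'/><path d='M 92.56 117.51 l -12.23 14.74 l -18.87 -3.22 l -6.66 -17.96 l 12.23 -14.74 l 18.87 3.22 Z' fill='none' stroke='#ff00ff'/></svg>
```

(Gcodetools for Inkscape — laser output)
G21
G90
G0 X113.11 Y97.87
M3 S600
G01 X35.80 Y93.66 F2406
G01 X146.06 Y102.86 F2406
G01 X197.64 Y16.32 F2406
M5
G0 X93.68 Y102.83
M3 S600
G01 X124.15 Y102.83 F2406
G01 X124.15 Y34.28 F2406
G01 X93.68 Y34.28 F2406
G01 X93.68 Y102.83 F2406
M5
G0 X33.62 Y90.75
M3 S600
G01 X68.74 Y90.75 F2406
G01 X68.74 Y51.60 F2406
G01 X33.62 Y51.60 F2406
G01 X33.62 Y90.75 F2406
M5
G0 X149.62 Y119.32
M3 S600
G01 X133.52 Y119.23 F2406
G01 X85.65 Y93.40 F2406
G01 X54.13 Y64.51 F2406
M5
G0 X92.56 Y33.38
M3 S600
G01 X80.33 Y18.64 F2406
G01 X61.46 Y21.86 F2406
G01 X54.80 Y39.82 F2406
G01 X67.03 Y54.56 F2406
G01 X85.90 Y51.34 F2406
G01 X92.56 Y33.38 F2406
M5
G0 X0.00 Y0.00

viewBox `0 0 208.77 150.89` with mm width/height → 1 unit = 1 mm. Flip: y_m = 150.89 − y_svg.

**Shape 1** — `<path>` open polyline, stroke `#ff00ff` → score (S600, F2406). Machine vertices: (113.11,97.87) → (35.80,93.66) → (146.06,102.86) → (197.64,16.32). Open path.

**Shape 2** — `<rect>` rectangle, stroke `#ff00ff` → score (S600, F2406). Machine vertices: (93.68,102.83) → (124.15,102.83) → (124.15,34.28) → (93.68,34.28) → (93.68,102.83). Closed: final G1 returns to the first vertex.

**Shape 3** — `<rect>` rectangle, stroke `#ff00ff` → score (S600, F2406). Machine vertices: (33.62,90.75) → (68.74,90.75) → (68.74,51.60) → (33.62,51.60) → (33.62,90.75). Closed: final G1 returns to the first vertex.

**Shape 4** — `<path>` cubic bezier, stroke `#ff00ff` → score (S600, F2406). Control points (SVG): P0=(149.62,31.57), P1=(165.44,11.22), P2=(61.43,63.52), P3=(54.13,86.38); sampled at t=k/3. Machine vertices: (149.62,119.32) → (133.52,119.23) → (85.65,93.40) → (54.13,64.51). Open path.

**Shape 5** — `<path>` regular polygon, stroke `#ff00ff` → score (S600, F2406). Machine vertices: (92.56,33.38) → (80.33,18.64) → (61.46,21.86) → (54.80,39.82) → (67.03,54.56) → (85.90,51.34) → (92.56,33.38). Closed: final G1 returns to the first vertex.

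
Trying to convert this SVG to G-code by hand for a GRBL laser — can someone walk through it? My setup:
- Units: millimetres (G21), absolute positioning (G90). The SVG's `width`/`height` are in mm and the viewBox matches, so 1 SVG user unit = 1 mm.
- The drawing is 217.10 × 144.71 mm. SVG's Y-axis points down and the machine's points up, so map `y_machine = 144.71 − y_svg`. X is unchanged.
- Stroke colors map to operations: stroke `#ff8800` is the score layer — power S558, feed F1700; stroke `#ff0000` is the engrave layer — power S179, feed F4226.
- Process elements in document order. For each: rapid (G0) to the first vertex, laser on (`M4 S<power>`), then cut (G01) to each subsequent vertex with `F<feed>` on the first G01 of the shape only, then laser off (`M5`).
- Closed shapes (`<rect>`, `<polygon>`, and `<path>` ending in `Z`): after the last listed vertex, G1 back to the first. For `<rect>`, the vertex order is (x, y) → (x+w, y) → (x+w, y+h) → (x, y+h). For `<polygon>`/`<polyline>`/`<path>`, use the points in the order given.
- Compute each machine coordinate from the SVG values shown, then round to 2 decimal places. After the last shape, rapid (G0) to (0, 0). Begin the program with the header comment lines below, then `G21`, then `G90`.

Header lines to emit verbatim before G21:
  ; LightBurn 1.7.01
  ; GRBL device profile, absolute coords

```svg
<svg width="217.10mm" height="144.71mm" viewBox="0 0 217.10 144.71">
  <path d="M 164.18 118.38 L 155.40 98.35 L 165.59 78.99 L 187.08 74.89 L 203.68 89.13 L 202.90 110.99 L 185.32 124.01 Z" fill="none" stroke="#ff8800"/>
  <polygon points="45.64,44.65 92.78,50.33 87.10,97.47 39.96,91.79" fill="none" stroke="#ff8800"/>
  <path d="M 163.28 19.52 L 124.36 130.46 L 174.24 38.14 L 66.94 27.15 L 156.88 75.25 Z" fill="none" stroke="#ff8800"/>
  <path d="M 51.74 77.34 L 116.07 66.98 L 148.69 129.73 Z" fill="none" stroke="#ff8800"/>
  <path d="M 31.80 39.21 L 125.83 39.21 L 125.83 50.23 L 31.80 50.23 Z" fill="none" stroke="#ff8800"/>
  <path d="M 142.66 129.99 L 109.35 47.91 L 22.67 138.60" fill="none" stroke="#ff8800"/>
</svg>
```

viewBox `0 0 217.10 144.71` with mm width/height → 1 unit = 1 mm. Flip: y_m = 144.71 − y_svg.

**Shape 1** — `<path>` regular polygon, stroke `#ff8800` → score (S558, F1700). Machine vertices: (164.18,26.33) → (155.40,46.36) → (165.59,65.72) → (187.08,69.82) → (203.68,55.58) → (202.90,33.72) → (185.32,20.70) → (164.18,26.33). Closed: final G1 returns to the first vertex.

**Shape 2** — `<polygon>` regular polygon, stroke `#ff8800` → score (S558, F1700). Machine vertices: (45.64,100.06) → (92.78,94.38) → (87.10,47.24) → (39.96,52.92) → (45.64,100.06). Closed: final G1 returns to the first vertex.

**Shape 3** — `<path>` closed polygon, stroke `#ff8800` → score (S558, F1700). Machine vertices: (163.28,125.19) → (124.36,14.25) → (174.24,106.57) → (66.94,117.56) → (156.88,69.46) → (163.28,125.19). Closed: final G1 returns to the first vertex.

**Shape 4** — `<path>` closed polygon, stroke `#ff8800` → score (S558, F1700). Machine vertices: (51.74,67.37) → (116.07,77.73) → (148.69,14.98) → (51.74,67.37). Closed: final G1 returns to the first vertex.

**Shape 5** — `<path>` rectangle, stroke `#ff8800` → score (S558, F1700). Machine vertices: (31.80,105.50) → (125.83,105.50) → (125.83,94.48) → (31.80,94.48) → (31.80,105.50). Closed: final G1 returns to the first vertex.

**Shape 6** — `<path>` open polyline, stroke `#ff8800` → score (S558, F1700). Machine vertices: (142.66,14.72) → (109.35,96.80) → (22.67,6.11). Open path.

; LightBurn 1.7.01
; GRBL device profile, absolute coords
G21
G90
G0 X164.18 Y26.33
M4 S558
G01 X155.40 Y46.36 F1700
G01 X165.59 Y65.72
G01 X187.08 Y69.82
G01 X203.68 Y55.58
G01 X202.90 Y33.72
G01 X185.32 Y20.70
G01 X164.18 Y26.33
M5
G0 X45.64 Y100.06
M4 S558
G01 X92.78 Y94.38 F1700
G01 X87.10 Y47.24
G01 X39.96 Y52.92
G01 X45.64 Y100.06
M5
G0 X163.28 Y125.19
M4 S558
G01 X124.36 Y14.25 F1700
G01 X174.24 Y106.57
G01 X66.94 Y117.56
G01 X156.88 Y69.46
G01 X163.28 Y125.19
M5
G0 X51.74 Y67.37
M4 S558
G01 X116.07 Y77.73 F1700
G01 X148.69 Y14.98
G01 X51.74 Y67.37
M5
G0 X31.80 Y105.50
M4 S558
G01 X125.83 Y105.50 F1700
G01 X125.83 Y94.48
G01 X31.80 Y94.48
G01 X31.80 Y105.50
M5
G0 X142.66 Y14.72
M4 S558
G01 X109.35 Y96.80 F1700
G01 X22.67 Y6.11
M5
G0 X0.00 Y0.00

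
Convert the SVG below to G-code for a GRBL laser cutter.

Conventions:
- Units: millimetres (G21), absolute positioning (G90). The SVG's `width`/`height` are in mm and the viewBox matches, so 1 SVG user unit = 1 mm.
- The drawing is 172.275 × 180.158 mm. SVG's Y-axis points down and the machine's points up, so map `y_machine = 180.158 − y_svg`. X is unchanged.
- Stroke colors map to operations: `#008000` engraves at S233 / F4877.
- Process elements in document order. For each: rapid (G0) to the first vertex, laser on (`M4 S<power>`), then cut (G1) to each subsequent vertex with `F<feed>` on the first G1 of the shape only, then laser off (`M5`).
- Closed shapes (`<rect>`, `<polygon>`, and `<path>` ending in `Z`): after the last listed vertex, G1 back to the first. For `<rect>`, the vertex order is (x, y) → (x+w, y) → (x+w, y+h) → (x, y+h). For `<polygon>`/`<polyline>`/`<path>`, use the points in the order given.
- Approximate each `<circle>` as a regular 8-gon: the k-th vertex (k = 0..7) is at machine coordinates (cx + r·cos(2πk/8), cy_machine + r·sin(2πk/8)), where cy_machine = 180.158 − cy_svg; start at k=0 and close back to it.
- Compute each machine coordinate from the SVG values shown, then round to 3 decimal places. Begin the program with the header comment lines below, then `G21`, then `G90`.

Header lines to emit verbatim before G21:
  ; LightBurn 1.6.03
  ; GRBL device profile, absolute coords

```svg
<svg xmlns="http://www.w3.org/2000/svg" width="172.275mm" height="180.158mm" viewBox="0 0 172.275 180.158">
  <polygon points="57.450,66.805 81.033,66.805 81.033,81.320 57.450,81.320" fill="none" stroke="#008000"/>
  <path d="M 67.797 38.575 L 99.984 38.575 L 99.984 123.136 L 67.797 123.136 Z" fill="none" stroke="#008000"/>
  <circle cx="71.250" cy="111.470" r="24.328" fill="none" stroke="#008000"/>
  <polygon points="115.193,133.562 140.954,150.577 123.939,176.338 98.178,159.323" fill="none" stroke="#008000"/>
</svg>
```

1 u = 1 mm; y_m = 180.158 − y.

[1] `<polygon>` rectangle, #008000→engrave S233 F4877: (57.450,113.353) → (81.033,113.353) → (81.033,98.838) → (57.450,98.838) → (57.450,113.353) (closed)

[2] `<path>` rectangle, #008000→engrave S233 F4877: (67.797,141.583) → (99.984,141.583) → (99.984,57.022) → (67.797,57.022) → (67.797,141.583) (closed)

[3] `<circle>` circle, #008000→engrave S233 F4877: (95.578,68.688) → (88.452,85.890) → (71.250,93.016) → (54.048,85.890) → (46.922,68.688) → (54.048,51.486) → (71.250,44.360) → (88.452,51.486) → (95.578,68.688) (closed)

[4] `<polygon>` regular polygon, #008000→engrave S233 F4877: (115.193,46.596) → (140.954,29.581) → (123.939,3.820) → (98.178,20.835) → (115.193,46.596) (closed)

; LightBurn 1.6.03
; GRBL device profile, absolute coords
G21
G90
G0 X57.450 Y113.353
M4 S233
G1 X81.033 Y113.353 F4877
G1 X81.033 Y98.838
G1 X57.450 Y98.838
G1 X57.450 Y113.353
M5
G0 X67.797 Y141.583
M4 S233
G1 X99.984 Y141.583 F4877
G1 X99.984 Y57.022
G1 X67.797 Y57.022
G1 X67.797 Y141.583
M5
G0 X95.578 Y68.688
M4 S233
G1 X88.452 Y85.890 F4877
G1 X71.250 Y93.016
G1 X54.048 Y85.890
G1 X46.922 Y68.688
G1 X54.048 Y51.486
G1 X71.250 Y44.360
G1 X88.452 Y51.486
G1 X95.578 Y68.688
M5
G0 X115.193 Y46.596
M4 S233
G1 X140.954 Y29.581 F4877
G1 X123.939 Y3.820
G1 X98.178 Y20.835
G1 X115.193 Y46.596
M5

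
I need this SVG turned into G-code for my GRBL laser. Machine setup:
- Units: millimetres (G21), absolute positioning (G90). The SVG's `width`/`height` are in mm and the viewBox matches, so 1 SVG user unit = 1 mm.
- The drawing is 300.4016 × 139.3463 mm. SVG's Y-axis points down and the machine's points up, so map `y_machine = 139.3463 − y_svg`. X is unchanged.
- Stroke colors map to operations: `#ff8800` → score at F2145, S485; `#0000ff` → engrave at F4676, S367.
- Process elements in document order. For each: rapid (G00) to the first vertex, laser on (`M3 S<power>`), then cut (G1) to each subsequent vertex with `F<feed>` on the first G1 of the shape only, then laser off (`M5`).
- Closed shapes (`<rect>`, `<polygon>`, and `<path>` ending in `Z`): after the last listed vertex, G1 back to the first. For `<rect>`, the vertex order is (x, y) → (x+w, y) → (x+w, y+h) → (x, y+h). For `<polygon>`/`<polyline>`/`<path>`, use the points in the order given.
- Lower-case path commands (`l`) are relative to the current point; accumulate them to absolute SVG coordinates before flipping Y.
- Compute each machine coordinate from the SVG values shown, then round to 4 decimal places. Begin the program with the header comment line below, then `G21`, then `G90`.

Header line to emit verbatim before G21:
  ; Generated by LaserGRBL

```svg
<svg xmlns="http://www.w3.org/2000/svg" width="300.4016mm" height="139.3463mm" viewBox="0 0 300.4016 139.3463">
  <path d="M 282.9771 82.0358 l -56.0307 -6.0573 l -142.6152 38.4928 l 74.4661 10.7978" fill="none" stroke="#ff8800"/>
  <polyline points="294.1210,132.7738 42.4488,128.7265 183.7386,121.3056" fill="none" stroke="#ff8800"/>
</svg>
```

viewBox `0 0 300.4016 139.3463` with mm width/height → 1 unit = 1 mm. Flip: y_m = 139.3463 − y_svg.

**Shape 1** — `<path>` open polyline, stroke `#ff8800` → score (S485, F2145). Machine vertices: (282.9771,57.3105) → (226.9464,63.3678) → (84.3312,24.8750) → (158.7973,14.0772). Open path.

**Shape 2** — `<polyline>` open polyline, stroke `#ff8800` → score (S485, F2145). Machine vertices: (294.1210,6.5725) → (42.4488,10.6198) → (183.7386,18.0407). Open path.

; Generated by LaserGRBL
G21
G90
G00 X282.9771 Y57.3105
M3 S485
G1 X226.9464 Y63.3678 F2145
G1 X84.3312 Y24.8750
G1 X158.7973 Y14.0772
M5
G00 X294.1210 Y6.5725
M3 S485
G1 X42.4488 Y10.6198 F2145
G1 X183.7386 Y18.0407
M5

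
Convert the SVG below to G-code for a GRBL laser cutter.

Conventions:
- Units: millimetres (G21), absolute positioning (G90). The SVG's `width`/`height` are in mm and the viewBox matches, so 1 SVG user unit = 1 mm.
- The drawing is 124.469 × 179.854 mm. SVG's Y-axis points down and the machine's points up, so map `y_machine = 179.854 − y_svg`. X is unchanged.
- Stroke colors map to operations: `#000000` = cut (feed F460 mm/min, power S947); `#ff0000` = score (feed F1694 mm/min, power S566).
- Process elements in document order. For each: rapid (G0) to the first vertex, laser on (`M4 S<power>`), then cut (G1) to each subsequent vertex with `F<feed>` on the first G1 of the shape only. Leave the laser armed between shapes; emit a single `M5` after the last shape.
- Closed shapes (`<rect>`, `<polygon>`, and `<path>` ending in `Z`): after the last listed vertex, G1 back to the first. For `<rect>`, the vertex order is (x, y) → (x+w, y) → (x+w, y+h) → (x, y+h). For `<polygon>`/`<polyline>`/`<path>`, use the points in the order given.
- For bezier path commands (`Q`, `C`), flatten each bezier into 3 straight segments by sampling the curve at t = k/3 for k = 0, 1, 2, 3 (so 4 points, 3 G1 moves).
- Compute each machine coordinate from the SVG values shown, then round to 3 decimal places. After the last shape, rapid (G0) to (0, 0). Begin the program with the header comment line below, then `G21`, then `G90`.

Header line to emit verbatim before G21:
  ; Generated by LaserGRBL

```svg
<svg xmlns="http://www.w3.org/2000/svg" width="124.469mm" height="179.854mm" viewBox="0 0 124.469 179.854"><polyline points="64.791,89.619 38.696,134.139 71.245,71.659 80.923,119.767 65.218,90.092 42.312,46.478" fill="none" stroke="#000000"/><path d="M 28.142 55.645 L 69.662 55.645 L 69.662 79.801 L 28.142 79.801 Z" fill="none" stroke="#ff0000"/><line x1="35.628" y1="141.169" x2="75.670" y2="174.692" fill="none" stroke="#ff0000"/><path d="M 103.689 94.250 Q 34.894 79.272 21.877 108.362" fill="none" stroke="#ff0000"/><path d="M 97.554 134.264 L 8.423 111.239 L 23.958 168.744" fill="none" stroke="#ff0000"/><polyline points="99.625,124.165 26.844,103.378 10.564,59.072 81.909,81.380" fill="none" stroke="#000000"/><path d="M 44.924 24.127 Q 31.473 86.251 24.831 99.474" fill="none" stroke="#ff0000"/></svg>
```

1 u = 1 mm; y_m = 179.854 − y.

[1] `<polyline>` open polyline, #000000→cut S947 F460: (64.791,90.235) → (38.696,45.715) → (71.245,108.195) → (80.923,60.087) → (65.218,89.762) → (42.312,133.376)

[2] `<path>` rectangle, #ff0000→score S566 F1694: (28.142,124.209) → (69.662,124.209) → (69.662,100.053) → (28.142,100.053) → (28.142,124.209) (closed)

[3] `<line>` line segment, #ff0000→score S566 F1694: (35.628,38.685) → (75.670,5.162)

[4] `<path>` quadratic bezier, #ff0000→score S566 F1694: (103.689,85.604) → (64.023,90.693) → (36.753,85.989) → (21.877,71.492)

[5] `<path>` open polyline, #ff0000→score S566 F1694: (97.554,45.590) → (8.423,68.615) → (23.958,11.110)

[6] `<polyline>` open polyline, #000000→cut S947 F460: (99.625,55.689) → (26.844,76.476) → (10.564,120.782) → (81.909,98.474)

[7] `<path>` quadratic bezier, #ff0000→score S566 F1694: (44.924,155.727) → (36.713,119.744) → (30.016,94.629) → (24.831,80.380)

; Generated by LaserGRBL
G21
G90
G0 X64.791 Y90.235
M4 S947
G1 X38.696 Y45.715 F460
G1 X71.245 Y108.195
G1 X80.923 Y60.087
G1 X65.218 Y89.762
G1 X42.312 Y133.376
G0 X28.142 Y124.209
M4 S566
G1 X69.662 Y124.209 F1694
G1 X69.662 Y100.053
G1 X28.142 Y100.053
G1 X28.142 Y124.209
G0 X35.628 Y38.685
M4 S566
G1 X75.670 Y5.162 F1694
G0 X103.689 Y85.604
M4 S566
G1 X64.023 Y90.693 F1694
G1 X36.753 Y85.989
G1 X21.877 Y71.492
G0 X97.554 Y45.590
M4 S566
G1 X8.423 Y68.615 F1694
G1 X23.958 Y11.110
G0 X99.625 Y55.689
M4 S947
G1 X26.844 Y76.476 F460
G1 X10.564 Y120.782
G1 X81.909 Y98.474
G0 X44.924 Y155.727
M4 S566
G1 X36.713 Y119.744 F1694
G1 X30.016 Y94.629
G1 X24.831 Y80.380
M5
G0 X0.000 Y0.000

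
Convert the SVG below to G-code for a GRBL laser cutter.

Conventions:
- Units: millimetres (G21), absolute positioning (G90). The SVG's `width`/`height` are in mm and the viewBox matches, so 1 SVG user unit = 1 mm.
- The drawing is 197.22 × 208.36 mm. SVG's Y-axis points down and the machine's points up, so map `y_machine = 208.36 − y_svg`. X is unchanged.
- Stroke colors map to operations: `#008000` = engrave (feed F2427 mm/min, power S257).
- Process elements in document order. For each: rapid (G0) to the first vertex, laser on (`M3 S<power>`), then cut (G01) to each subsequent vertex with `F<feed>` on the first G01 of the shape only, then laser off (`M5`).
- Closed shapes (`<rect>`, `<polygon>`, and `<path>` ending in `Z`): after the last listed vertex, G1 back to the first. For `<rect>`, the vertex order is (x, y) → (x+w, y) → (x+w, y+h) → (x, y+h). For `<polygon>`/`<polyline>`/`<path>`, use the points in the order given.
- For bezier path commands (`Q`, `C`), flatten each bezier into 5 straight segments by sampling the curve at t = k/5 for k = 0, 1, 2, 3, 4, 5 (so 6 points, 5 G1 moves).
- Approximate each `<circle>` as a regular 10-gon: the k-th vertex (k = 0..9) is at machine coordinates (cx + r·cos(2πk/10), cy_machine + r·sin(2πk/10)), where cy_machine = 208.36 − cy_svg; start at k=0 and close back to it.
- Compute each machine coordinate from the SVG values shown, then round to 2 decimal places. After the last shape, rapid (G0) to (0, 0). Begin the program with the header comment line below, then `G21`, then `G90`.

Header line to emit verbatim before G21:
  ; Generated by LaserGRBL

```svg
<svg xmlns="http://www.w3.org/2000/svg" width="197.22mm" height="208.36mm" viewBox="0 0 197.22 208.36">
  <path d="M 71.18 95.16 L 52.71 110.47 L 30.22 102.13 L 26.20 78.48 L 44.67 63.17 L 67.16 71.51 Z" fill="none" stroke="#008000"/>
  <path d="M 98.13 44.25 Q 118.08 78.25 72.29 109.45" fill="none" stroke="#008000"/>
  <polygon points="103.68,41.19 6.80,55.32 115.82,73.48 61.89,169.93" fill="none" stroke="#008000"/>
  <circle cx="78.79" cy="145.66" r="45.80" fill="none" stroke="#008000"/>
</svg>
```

1 u = 1 mm; y_m = 208.36 − y.

[1] `<path>` regular polygon, #008000→engrave S257 F2427: (71.18,113.20) → (52.71,97.89) → (30.22,106.23) → (26.20,129.88) → (44.67,145.19) → (67.16,136.85) → (71.18,113.20) (closed)

[2] `<path>` quadratic bezier, #008000→engrave S257 F2427: (98.13,164.11) → (103.48,150.62) → (103.57,137.36) → (98.40,124.32) → (87.98,111.50) → (72.29,98.91)

[3] `<polygon>` closed polygon, #008000→engrave S257 F2427: (103.68,167.17) → (6.80,153.04) → (115.82,134.88) → (61.89,38.43) → (103.68,167.17) (closed)

[4] `<circle>` circle, #008000→engrave S257 F2427: (124.59,62.70) → (115.84,89.62) → (92.94,106.26) → (64.64,106.26) → (41.74,89.62) → (32.99,62.70) → (41.74,35.78) → (64.64,19.14) → (92.94,19.14) → (115.84,35.78) → (124.59,62.70) (closed)

; Generated by LaserGRBL
G21
G90
G0 X71.18 Y113.20
M3 S257
G01 X52.71 Y97.89 F2427
G01 X30.22 Y106.23
G01 X26.20 Y129.88
G01 X44.67 Y145.19
G01 X67.16 Y136.85
G01 X71.18 Y113.20
M5
G0 X98.13 Y164.11
M3 S257
G01 X103.48 Y150.62 F2427
G01 X103.57 Y137.36
G01 X98.40 Y124.32
G01 X87.98 Y111.50
G01 X72.29 Y98.91
M5
G0 X103.68 Y167.17
M3 S257
G01 X6.80 Y153.04 F2427
G01 X115.82 Y134.88
G01 X61.89 Y38.43
G01 X103.68 Y167.17
M5
G0 X124.59 Y62.70
M3 S257
G01 X115.84 Y89.62 F2427
G01 X92.94 Y106.26
G01 X64.64 Y106.26
G01 X41.74 Y89.62
G01 X32.99 Y62.70
G01 X41.74 Y35.78
G01 X64.64 Y19.14
G01 X92.94 Y19.14
G01 X115.84 Y35.78
G01 X124.59 Y62.70
M5
G0 X0.00 Y0.00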